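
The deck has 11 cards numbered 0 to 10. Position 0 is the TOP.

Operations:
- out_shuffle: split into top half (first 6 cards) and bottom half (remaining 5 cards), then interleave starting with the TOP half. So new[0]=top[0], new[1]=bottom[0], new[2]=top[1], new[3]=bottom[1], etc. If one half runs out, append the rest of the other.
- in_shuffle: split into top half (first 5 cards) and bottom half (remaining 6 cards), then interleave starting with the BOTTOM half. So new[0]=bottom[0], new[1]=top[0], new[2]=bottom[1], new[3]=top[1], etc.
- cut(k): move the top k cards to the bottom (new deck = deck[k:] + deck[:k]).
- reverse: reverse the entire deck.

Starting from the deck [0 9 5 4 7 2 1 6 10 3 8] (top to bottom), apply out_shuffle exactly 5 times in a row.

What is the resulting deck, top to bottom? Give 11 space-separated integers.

After op 1 (out_shuffle): [0 1 9 6 5 10 4 3 7 8 2]
After op 2 (out_shuffle): [0 4 1 3 9 7 6 8 5 2 10]
After op 3 (out_shuffle): [0 6 4 8 1 5 3 2 9 10 7]
After op 4 (out_shuffle): [0 3 6 2 4 9 8 10 1 7 5]
After op 5 (out_shuffle): [0 8 3 10 6 1 2 7 4 5 9]

Answer: 0 8 3 10 6 1 2 7 4 5 9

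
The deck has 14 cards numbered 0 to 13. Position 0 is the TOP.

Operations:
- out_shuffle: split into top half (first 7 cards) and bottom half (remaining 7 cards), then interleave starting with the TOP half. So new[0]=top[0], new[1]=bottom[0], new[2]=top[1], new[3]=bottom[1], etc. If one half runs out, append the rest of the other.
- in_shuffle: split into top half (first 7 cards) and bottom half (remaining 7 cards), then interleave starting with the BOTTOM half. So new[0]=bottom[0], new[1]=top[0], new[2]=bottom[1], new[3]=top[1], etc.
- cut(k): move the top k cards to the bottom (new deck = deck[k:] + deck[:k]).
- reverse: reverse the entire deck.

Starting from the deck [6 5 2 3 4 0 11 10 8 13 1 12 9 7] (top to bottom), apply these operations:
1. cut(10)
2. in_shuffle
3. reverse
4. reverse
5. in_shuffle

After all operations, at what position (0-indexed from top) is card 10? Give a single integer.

After op 1 (cut(10)): [1 12 9 7 6 5 2 3 4 0 11 10 8 13]
After op 2 (in_shuffle): [3 1 4 12 0 9 11 7 10 6 8 5 13 2]
After op 3 (reverse): [2 13 5 8 6 10 7 11 9 0 12 4 1 3]
After op 4 (reverse): [3 1 4 12 0 9 11 7 10 6 8 5 13 2]
After op 5 (in_shuffle): [7 3 10 1 6 4 8 12 5 0 13 9 2 11]
Card 10 is at position 2.

Answer: 2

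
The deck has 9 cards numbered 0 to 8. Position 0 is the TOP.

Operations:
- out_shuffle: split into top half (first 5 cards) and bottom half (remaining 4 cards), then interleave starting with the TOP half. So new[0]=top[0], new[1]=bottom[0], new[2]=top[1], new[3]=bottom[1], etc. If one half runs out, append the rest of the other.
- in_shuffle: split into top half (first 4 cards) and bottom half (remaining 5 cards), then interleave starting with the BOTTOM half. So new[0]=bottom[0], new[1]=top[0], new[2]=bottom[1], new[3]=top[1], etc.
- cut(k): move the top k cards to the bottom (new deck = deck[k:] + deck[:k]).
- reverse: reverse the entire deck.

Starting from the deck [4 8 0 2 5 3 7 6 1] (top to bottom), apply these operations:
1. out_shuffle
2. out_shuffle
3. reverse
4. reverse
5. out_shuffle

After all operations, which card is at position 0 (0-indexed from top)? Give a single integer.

Answer: 4

Derivation:
After op 1 (out_shuffle): [4 3 8 7 0 6 2 1 5]
After op 2 (out_shuffle): [4 6 3 2 8 1 7 5 0]
After op 3 (reverse): [0 5 7 1 8 2 3 6 4]
After op 4 (reverse): [4 6 3 2 8 1 7 5 0]
After op 5 (out_shuffle): [4 1 6 7 3 5 2 0 8]
Position 0: card 4.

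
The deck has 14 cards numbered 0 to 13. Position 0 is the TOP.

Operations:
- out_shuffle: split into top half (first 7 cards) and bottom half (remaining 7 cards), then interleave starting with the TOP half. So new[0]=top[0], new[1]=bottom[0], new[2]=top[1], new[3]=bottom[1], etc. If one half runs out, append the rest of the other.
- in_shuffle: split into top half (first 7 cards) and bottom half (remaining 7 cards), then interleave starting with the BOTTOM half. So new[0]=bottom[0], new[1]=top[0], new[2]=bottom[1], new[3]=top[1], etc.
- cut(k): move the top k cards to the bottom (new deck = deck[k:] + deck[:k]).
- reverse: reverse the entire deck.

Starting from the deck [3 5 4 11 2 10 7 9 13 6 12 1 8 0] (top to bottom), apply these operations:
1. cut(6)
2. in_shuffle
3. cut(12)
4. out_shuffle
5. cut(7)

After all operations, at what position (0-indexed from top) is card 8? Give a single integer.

After op 1 (cut(6)): [7 9 13 6 12 1 8 0 3 5 4 11 2 10]
After op 2 (in_shuffle): [0 7 3 9 5 13 4 6 11 12 2 1 10 8]
After op 3 (cut(12)): [10 8 0 7 3 9 5 13 4 6 11 12 2 1]
After op 4 (out_shuffle): [10 13 8 4 0 6 7 11 3 12 9 2 5 1]
After op 5 (cut(7)): [11 3 12 9 2 5 1 10 13 8 4 0 6 7]
Card 8 is at position 9.

Answer: 9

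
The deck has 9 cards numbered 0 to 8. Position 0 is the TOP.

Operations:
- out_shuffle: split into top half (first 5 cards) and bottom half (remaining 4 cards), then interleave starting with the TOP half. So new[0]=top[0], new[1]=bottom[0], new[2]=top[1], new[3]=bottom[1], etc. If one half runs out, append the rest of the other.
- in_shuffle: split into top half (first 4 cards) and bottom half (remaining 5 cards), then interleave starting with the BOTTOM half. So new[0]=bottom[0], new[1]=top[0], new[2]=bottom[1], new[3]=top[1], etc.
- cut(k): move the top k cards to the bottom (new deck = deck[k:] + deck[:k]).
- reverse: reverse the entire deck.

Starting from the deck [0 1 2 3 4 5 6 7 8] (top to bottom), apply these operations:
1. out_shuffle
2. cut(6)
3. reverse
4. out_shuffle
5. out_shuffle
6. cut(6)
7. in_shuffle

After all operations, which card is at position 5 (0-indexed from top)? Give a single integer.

Answer: 6

Derivation:
After op 1 (out_shuffle): [0 5 1 6 2 7 3 8 4]
After op 2 (cut(6)): [3 8 4 0 5 1 6 2 7]
After op 3 (reverse): [7 2 6 1 5 0 4 8 3]
After op 4 (out_shuffle): [7 0 2 4 6 8 1 3 5]
After op 5 (out_shuffle): [7 8 0 1 2 3 4 5 6]
After op 6 (cut(6)): [4 5 6 7 8 0 1 2 3]
After op 7 (in_shuffle): [8 4 0 5 1 6 2 7 3]
Position 5: card 6.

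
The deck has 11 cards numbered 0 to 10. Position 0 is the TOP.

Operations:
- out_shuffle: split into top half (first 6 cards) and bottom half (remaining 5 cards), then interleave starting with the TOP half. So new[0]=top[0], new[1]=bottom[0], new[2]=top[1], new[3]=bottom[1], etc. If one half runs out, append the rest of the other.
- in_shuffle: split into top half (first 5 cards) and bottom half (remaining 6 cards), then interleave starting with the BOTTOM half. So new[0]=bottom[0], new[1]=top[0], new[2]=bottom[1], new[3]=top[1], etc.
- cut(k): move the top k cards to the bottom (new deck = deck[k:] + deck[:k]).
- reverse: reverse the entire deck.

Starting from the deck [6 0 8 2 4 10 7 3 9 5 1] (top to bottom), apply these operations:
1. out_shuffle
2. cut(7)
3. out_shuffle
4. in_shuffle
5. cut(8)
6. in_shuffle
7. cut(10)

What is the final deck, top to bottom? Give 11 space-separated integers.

After op 1 (out_shuffle): [6 7 0 3 8 9 2 5 4 1 10]
After op 2 (cut(7)): [5 4 1 10 6 7 0 3 8 9 2]
After op 3 (out_shuffle): [5 0 4 3 1 8 10 9 6 2 7]
After op 4 (in_shuffle): [8 5 10 0 9 4 6 3 2 1 7]
After op 5 (cut(8)): [2 1 7 8 5 10 0 9 4 6 3]
After op 6 (in_shuffle): [10 2 0 1 9 7 4 8 6 5 3]
After op 7 (cut(10)): [3 10 2 0 1 9 7 4 8 6 5]

Answer: 3 10 2 0 1 9 7 4 8 6 5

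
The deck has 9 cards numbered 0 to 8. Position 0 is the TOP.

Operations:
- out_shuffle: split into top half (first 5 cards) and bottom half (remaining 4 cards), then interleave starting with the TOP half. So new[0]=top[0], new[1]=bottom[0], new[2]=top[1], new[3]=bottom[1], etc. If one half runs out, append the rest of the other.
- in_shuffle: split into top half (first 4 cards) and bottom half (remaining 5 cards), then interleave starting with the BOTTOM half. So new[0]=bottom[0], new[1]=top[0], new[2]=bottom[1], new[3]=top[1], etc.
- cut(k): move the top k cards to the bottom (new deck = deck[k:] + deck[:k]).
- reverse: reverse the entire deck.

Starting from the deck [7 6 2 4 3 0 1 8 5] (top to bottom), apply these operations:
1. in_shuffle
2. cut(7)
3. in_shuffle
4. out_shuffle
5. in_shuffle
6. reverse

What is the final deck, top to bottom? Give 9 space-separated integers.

Answer: 1 2 8 4 5 3 7 0 6

Derivation:
After op 1 (in_shuffle): [3 7 0 6 1 2 8 4 5]
After op 2 (cut(7)): [4 5 3 7 0 6 1 2 8]
After op 3 (in_shuffle): [0 4 6 5 1 3 2 7 8]
After op 4 (out_shuffle): [0 3 4 2 6 7 5 8 1]
After op 5 (in_shuffle): [6 0 7 3 5 4 8 2 1]
After op 6 (reverse): [1 2 8 4 5 3 7 0 6]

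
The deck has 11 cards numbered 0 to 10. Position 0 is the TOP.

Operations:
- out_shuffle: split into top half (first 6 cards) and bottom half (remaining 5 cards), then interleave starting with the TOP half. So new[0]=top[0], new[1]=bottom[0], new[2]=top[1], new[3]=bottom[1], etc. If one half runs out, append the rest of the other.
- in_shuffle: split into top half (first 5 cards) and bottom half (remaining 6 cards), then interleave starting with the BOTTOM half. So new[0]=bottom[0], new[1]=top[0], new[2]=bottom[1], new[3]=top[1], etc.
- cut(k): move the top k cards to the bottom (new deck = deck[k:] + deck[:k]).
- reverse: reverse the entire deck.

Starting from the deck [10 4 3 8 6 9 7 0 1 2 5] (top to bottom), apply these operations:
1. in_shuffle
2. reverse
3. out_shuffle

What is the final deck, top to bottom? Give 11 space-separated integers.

Answer: 5 0 6 4 2 7 8 10 1 9 3

Derivation:
After op 1 (in_shuffle): [9 10 7 4 0 3 1 8 2 6 5]
After op 2 (reverse): [5 6 2 8 1 3 0 4 7 10 9]
After op 3 (out_shuffle): [5 0 6 4 2 7 8 10 1 9 3]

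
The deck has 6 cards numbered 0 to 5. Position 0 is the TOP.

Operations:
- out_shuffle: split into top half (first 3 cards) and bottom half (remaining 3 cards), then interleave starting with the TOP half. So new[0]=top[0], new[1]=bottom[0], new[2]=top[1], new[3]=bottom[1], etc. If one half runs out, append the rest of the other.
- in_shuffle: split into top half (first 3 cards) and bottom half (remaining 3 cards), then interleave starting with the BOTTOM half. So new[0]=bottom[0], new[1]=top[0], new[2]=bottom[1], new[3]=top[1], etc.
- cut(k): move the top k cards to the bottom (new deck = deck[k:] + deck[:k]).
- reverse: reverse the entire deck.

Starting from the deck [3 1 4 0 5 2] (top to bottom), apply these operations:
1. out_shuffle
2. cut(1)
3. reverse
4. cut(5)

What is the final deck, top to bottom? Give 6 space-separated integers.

Answer: 0 3 2 4 5 1

Derivation:
After op 1 (out_shuffle): [3 0 1 5 4 2]
After op 2 (cut(1)): [0 1 5 4 2 3]
After op 3 (reverse): [3 2 4 5 1 0]
After op 4 (cut(5)): [0 3 2 4 5 1]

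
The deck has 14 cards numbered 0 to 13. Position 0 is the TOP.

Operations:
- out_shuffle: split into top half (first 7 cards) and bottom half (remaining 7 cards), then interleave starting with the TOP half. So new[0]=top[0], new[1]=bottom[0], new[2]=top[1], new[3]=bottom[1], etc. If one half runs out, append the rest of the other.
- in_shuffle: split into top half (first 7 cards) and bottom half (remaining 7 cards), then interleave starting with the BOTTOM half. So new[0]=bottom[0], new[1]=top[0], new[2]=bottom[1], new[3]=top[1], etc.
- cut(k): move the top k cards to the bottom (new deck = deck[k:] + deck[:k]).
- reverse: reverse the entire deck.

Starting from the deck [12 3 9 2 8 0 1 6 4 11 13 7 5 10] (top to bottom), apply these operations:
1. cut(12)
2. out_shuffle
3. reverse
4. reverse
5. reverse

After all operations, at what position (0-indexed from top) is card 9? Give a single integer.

After op 1 (cut(12)): [5 10 12 3 9 2 8 0 1 6 4 11 13 7]
After op 2 (out_shuffle): [5 0 10 1 12 6 3 4 9 11 2 13 8 7]
After op 3 (reverse): [7 8 13 2 11 9 4 3 6 12 1 10 0 5]
After op 4 (reverse): [5 0 10 1 12 6 3 4 9 11 2 13 8 7]
After op 5 (reverse): [7 8 13 2 11 9 4 3 6 12 1 10 0 5]
Card 9 is at position 5.

Answer: 5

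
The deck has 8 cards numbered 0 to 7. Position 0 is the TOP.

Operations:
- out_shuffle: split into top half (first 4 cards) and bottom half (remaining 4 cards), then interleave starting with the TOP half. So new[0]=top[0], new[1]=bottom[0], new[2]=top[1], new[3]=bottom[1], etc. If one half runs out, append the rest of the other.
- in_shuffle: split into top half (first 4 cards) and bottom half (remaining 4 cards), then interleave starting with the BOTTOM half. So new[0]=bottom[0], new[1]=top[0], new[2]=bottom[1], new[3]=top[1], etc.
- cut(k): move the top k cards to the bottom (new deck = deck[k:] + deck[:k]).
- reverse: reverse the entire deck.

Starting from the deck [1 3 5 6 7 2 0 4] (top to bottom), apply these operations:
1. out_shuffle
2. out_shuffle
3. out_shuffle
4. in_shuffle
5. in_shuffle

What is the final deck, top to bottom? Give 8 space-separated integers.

After op 1 (out_shuffle): [1 7 3 2 5 0 6 4]
After op 2 (out_shuffle): [1 5 7 0 3 6 2 4]
After op 3 (out_shuffle): [1 3 5 6 7 2 0 4]
After op 4 (in_shuffle): [7 1 2 3 0 5 4 6]
After op 5 (in_shuffle): [0 7 5 1 4 2 6 3]

Answer: 0 7 5 1 4 2 6 3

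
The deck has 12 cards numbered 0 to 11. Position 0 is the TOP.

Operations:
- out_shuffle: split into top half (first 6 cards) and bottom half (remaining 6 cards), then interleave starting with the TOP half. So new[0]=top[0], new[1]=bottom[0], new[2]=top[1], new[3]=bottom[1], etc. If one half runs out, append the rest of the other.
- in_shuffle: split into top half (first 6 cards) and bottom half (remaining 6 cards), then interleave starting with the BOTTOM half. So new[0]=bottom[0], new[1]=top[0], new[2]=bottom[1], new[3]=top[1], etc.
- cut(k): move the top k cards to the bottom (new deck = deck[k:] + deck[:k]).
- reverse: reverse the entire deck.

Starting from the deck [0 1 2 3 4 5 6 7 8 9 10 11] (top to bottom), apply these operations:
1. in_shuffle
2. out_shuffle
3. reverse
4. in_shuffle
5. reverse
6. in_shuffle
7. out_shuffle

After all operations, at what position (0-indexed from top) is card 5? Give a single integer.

Answer: 5

Derivation:
After op 1 (in_shuffle): [6 0 7 1 8 2 9 3 10 4 11 5]
After op 2 (out_shuffle): [6 9 0 3 7 10 1 4 8 11 2 5]
After op 3 (reverse): [5 2 11 8 4 1 10 7 3 0 9 6]
After op 4 (in_shuffle): [10 5 7 2 3 11 0 8 9 4 6 1]
After op 5 (reverse): [1 6 4 9 8 0 11 3 2 7 5 10]
After op 6 (in_shuffle): [11 1 3 6 2 4 7 9 5 8 10 0]
After op 7 (out_shuffle): [11 7 1 9 3 5 6 8 2 10 4 0]
Card 5 is at position 5.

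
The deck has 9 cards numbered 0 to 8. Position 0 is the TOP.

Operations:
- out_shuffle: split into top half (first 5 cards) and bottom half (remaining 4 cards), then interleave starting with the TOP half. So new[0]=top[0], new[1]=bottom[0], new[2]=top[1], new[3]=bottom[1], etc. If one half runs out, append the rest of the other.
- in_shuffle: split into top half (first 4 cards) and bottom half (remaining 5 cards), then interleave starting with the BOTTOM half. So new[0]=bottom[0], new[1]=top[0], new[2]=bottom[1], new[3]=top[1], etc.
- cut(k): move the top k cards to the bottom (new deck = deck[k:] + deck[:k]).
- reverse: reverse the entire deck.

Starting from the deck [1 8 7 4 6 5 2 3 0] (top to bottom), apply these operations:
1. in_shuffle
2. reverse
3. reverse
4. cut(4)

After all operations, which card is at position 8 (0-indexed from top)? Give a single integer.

After op 1 (in_shuffle): [6 1 5 8 2 7 3 4 0]
After op 2 (reverse): [0 4 3 7 2 8 5 1 6]
After op 3 (reverse): [6 1 5 8 2 7 3 4 0]
After op 4 (cut(4)): [2 7 3 4 0 6 1 5 8]
Position 8: card 8.

Answer: 8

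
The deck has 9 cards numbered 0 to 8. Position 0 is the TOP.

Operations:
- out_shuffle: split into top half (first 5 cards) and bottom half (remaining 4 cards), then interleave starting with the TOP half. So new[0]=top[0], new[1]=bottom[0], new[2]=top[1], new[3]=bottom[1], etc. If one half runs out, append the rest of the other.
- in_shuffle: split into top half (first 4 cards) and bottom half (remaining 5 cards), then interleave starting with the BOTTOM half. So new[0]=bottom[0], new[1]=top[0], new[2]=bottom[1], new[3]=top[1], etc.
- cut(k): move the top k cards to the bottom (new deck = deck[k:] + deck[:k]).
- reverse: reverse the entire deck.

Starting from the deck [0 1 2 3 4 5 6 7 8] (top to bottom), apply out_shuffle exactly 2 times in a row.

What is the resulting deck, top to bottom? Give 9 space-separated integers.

After op 1 (out_shuffle): [0 5 1 6 2 7 3 8 4]
After op 2 (out_shuffle): [0 7 5 3 1 8 6 4 2]

Answer: 0 7 5 3 1 8 6 4 2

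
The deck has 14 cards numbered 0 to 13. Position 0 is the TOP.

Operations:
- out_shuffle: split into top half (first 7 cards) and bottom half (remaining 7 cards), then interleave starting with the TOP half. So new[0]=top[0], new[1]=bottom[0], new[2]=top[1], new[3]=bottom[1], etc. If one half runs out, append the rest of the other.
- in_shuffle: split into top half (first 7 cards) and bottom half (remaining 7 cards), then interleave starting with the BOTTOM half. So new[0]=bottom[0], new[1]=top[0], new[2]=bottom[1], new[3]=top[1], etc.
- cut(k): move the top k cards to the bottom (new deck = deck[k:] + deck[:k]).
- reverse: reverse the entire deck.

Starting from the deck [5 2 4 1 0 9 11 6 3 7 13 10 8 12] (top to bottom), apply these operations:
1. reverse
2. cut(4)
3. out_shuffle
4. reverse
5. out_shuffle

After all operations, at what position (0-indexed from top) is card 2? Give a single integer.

Answer: 7

Derivation:
After op 1 (reverse): [12 8 10 13 7 3 6 11 9 0 1 4 2 5]
After op 2 (cut(4)): [7 3 6 11 9 0 1 4 2 5 12 8 10 13]
After op 3 (out_shuffle): [7 4 3 2 6 5 11 12 9 8 0 10 1 13]
After op 4 (reverse): [13 1 10 0 8 9 12 11 5 6 2 3 4 7]
After op 5 (out_shuffle): [13 11 1 5 10 6 0 2 8 3 9 4 12 7]
Card 2 is at position 7.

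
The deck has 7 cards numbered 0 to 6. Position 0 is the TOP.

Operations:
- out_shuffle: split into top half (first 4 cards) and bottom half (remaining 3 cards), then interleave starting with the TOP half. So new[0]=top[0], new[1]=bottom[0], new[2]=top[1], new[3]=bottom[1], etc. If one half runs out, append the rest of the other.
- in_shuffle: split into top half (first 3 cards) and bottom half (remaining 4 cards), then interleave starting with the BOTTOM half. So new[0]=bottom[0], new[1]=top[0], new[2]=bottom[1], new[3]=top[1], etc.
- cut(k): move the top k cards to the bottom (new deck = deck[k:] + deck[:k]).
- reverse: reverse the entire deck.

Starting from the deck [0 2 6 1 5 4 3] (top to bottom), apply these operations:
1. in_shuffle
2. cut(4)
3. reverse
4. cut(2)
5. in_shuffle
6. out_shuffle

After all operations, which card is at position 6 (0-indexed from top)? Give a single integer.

Answer: 1

Derivation:
After op 1 (in_shuffle): [1 0 5 2 4 6 3]
After op 2 (cut(4)): [4 6 3 1 0 5 2]
After op 3 (reverse): [2 5 0 1 3 6 4]
After op 4 (cut(2)): [0 1 3 6 4 2 5]
After op 5 (in_shuffle): [6 0 4 1 2 3 5]
After op 6 (out_shuffle): [6 2 0 3 4 5 1]
Position 6: card 1.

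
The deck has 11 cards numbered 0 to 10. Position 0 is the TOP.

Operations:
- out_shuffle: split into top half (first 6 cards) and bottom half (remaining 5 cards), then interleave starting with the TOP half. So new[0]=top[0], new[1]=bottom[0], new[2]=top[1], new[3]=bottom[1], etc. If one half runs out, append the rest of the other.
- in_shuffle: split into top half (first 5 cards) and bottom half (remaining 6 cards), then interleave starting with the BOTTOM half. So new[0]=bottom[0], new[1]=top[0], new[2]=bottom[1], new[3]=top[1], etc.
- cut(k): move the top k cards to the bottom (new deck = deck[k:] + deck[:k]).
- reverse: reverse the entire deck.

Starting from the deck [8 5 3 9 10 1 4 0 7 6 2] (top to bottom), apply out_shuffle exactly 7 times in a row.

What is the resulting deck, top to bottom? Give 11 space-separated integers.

After op 1 (out_shuffle): [8 4 5 0 3 7 9 6 10 2 1]
After op 2 (out_shuffle): [8 9 4 6 5 10 0 2 3 1 7]
After op 3 (out_shuffle): [8 0 9 2 4 3 6 1 5 7 10]
After op 4 (out_shuffle): [8 6 0 1 9 5 2 7 4 10 3]
After op 5 (out_shuffle): [8 2 6 7 0 4 1 10 9 3 5]
After op 6 (out_shuffle): [8 1 2 10 6 9 7 3 0 5 4]
After op 7 (out_shuffle): [8 7 1 3 2 0 10 5 6 4 9]

Answer: 8 7 1 3 2 0 10 5 6 4 9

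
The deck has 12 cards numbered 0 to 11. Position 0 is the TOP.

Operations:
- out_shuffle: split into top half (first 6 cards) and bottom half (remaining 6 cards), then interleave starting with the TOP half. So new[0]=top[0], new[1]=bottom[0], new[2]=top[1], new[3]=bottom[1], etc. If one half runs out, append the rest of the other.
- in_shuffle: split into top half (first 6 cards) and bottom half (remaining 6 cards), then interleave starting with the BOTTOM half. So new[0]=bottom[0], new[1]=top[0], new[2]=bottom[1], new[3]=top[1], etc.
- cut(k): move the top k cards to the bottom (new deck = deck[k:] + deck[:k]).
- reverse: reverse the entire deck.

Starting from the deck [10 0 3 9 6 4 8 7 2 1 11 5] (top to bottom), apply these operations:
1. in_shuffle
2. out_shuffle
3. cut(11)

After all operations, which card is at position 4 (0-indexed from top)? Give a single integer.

Answer: 9

Derivation:
After op 1 (in_shuffle): [8 10 7 0 2 3 1 9 11 6 5 4]
After op 2 (out_shuffle): [8 1 10 9 7 11 0 6 2 5 3 4]
After op 3 (cut(11)): [4 8 1 10 9 7 11 0 6 2 5 3]
Position 4: card 9.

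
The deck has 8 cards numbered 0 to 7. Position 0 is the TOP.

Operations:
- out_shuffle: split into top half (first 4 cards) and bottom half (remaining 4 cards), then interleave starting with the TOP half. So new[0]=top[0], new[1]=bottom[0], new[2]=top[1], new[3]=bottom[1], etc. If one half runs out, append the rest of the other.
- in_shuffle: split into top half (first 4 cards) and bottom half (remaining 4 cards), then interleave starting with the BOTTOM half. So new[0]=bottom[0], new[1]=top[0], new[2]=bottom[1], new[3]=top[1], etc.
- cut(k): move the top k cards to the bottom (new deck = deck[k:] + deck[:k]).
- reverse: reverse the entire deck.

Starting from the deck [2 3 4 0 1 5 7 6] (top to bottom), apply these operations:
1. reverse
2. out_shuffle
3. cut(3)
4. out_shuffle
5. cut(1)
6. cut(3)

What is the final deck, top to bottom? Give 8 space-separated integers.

Answer: 3 0 1 7 4 2 5 6

Derivation:
After op 1 (reverse): [6 7 5 1 0 4 3 2]
After op 2 (out_shuffle): [6 0 7 4 5 3 1 2]
After op 3 (cut(3)): [4 5 3 1 2 6 0 7]
After op 4 (out_shuffle): [4 2 5 6 3 0 1 7]
After op 5 (cut(1)): [2 5 6 3 0 1 7 4]
After op 6 (cut(3)): [3 0 1 7 4 2 5 6]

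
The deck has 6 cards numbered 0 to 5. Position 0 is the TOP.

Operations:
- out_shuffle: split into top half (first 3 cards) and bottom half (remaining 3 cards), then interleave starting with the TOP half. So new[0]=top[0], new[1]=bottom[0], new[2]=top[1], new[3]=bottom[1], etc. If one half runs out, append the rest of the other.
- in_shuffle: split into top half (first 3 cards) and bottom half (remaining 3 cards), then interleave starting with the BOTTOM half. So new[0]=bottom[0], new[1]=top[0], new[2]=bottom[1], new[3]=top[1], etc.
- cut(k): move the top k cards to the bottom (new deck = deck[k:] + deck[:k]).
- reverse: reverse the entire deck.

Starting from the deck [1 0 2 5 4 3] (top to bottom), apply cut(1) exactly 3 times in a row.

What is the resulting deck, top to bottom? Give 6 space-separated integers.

Answer: 5 4 3 1 0 2

Derivation:
After op 1 (cut(1)): [0 2 5 4 3 1]
After op 2 (cut(1)): [2 5 4 3 1 0]
After op 3 (cut(1)): [5 4 3 1 0 2]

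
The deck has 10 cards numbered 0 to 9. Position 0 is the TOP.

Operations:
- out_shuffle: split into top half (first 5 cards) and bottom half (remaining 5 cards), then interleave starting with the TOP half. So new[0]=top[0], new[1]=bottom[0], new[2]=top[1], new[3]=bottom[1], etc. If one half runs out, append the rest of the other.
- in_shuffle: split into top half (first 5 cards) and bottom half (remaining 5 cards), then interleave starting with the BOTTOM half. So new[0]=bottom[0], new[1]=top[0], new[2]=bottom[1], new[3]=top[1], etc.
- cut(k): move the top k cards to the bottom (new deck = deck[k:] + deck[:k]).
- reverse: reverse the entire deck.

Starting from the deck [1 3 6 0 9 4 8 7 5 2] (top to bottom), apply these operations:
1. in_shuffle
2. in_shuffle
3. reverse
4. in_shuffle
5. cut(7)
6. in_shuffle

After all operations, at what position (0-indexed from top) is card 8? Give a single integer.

Answer: 5

Derivation:
After op 1 (in_shuffle): [4 1 8 3 7 6 5 0 2 9]
After op 2 (in_shuffle): [6 4 5 1 0 8 2 3 9 7]
After op 3 (reverse): [7 9 3 2 8 0 1 5 4 6]
After op 4 (in_shuffle): [0 7 1 9 5 3 4 2 6 8]
After op 5 (cut(7)): [2 6 8 0 7 1 9 5 3 4]
After op 6 (in_shuffle): [1 2 9 6 5 8 3 0 4 7]
Card 8 is at position 5.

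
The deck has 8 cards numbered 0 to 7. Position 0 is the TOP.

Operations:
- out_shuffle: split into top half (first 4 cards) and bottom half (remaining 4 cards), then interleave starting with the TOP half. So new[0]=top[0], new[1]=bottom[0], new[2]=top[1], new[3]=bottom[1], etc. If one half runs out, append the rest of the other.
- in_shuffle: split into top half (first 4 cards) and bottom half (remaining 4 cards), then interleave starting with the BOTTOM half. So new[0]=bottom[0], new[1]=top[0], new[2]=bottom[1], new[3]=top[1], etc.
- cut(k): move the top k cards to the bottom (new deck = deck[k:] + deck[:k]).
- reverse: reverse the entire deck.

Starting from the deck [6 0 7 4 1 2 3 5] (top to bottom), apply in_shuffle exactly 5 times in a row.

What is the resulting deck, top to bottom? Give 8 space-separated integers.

Answer: 0 4 2 5 6 7 1 3

Derivation:
After op 1 (in_shuffle): [1 6 2 0 3 7 5 4]
After op 2 (in_shuffle): [3 1 7 6 5 2 4 0]
After op 3 (in_shuffle): [5 3 2 1 4 7 0 6]
After op 4 (in_shuffle): [4 5 7 3 0 2 6 1]
After op 5 (in_shuffle): [0 4 2 5 6 7 1 3]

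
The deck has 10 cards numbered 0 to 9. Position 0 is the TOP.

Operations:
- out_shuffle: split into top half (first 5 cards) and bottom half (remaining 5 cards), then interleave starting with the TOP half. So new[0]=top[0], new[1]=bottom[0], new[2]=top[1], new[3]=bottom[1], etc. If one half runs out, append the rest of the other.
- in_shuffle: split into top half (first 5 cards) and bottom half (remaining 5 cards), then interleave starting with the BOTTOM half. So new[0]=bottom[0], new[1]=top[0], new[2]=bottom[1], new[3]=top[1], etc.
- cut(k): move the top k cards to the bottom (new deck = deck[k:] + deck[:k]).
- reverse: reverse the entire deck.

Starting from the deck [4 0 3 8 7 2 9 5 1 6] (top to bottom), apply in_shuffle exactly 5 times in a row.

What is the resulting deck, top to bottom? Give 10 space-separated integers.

After op 1 (in_shuffle): [2 4 9 0 5 3 1 8 6 7]
After op 2 (in_shuffle): [3 2 1 4 8 9 6 0 7 5]
After op 3 (in_shuffle): [9 3 6 2 0 1 7 4 5 8]
After op 4 (in_shuffle): [1 9 7 3 4 6 5 2 8 0]
After op 5 (in_shuffle): [6 1 5 9 2 7 8 3 0 4]

Answer: 6 1 5 9 2 7 8 3 0 4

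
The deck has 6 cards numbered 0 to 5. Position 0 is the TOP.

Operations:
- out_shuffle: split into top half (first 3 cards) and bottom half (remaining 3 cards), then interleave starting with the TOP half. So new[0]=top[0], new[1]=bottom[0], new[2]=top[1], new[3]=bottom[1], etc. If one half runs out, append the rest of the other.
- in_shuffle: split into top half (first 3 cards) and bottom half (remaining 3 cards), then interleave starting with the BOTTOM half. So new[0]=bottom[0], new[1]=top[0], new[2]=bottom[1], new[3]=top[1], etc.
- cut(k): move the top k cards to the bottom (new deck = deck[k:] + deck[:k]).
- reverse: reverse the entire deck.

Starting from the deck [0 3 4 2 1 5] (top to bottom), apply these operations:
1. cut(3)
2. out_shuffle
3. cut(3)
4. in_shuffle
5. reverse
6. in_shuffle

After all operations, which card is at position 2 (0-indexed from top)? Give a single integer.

After op 1 (cut(3)): [2 1 5 0 3 4]
After op 2 (out_shuffle): [2 0 1 3 5 4]
After op 3 (cut(3)): [3 5 4 2 0 1]
After op 4 (in_shuffle): [2 3 0 5 1 4]
After op 5 (reverse): [4 1 5 0 3 2]
After op 6 (in_shuffle): [0 4 3 1 2 5]
Position 2: card 3.

Answer: 3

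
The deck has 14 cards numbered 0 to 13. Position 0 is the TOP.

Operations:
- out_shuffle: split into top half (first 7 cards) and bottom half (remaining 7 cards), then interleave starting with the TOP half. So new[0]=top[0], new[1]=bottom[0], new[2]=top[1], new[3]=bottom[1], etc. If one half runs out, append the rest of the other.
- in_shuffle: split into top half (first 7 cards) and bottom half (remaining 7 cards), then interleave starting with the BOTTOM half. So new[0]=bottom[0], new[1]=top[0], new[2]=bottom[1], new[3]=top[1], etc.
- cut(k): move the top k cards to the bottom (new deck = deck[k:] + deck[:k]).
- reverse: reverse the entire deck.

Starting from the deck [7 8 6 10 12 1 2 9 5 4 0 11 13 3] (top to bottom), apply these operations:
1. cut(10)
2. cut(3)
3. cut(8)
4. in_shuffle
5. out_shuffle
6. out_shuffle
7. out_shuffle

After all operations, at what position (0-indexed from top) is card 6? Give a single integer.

Answer: 6

Derivation:
After op 1 (cut(10)): [0 11 13 3 7 8 6 10 12 1 2 9 5 4]
After op 2 (cut(3)): [3 7 8 6 10 12 1 2 9 5 4 0 11 13]
After op 3 (cut(8)): [9 5 4 0 11 13 3 7 8 6 10 12 1 2]
After op 4 (in_shuffle): [7 9 8 5 6 4 10 0 12 11 1 13 2 3]
After op 5 (out_shuffle): [7 0 9 12 8 11 5 1 6 13 4 2 10 3]
After op 6 (out_shuffle): [7 1 0 6 9 13 12 4 8 2 11 10 5 3]
After op 7 (out_shuffle): [7 4 1 8 0 2 6 11 9 10 13 5 12 3]
Card 6 is at position 6.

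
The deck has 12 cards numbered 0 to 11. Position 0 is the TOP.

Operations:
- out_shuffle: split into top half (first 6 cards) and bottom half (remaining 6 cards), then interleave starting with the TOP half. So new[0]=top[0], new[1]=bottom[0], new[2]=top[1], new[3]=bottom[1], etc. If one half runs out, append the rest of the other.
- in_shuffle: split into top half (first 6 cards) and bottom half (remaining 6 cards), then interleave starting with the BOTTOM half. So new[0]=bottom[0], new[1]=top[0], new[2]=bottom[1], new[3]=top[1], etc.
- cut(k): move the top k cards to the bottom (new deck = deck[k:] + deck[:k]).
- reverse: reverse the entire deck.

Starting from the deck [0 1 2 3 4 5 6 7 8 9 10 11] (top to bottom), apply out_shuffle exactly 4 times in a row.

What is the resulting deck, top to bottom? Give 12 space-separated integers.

Answer: 0 9 7 5 3 1 10 8 6 4 2 11

Derivation:
After op 1 (out_shuffle): [0 6 1 7 2 8 3 9 4 10 5 11]
After op 2 (out_shuffle): [0 3 6 9 1 4 7 10 2 5 8 11]
After op 3 (out_shuffle): [0 7 3 10 6 2 9 5 1 8 4 11]
After op 4 (out_shuffle): [0 9 7 5 3 1 10 8 6 4 2 11]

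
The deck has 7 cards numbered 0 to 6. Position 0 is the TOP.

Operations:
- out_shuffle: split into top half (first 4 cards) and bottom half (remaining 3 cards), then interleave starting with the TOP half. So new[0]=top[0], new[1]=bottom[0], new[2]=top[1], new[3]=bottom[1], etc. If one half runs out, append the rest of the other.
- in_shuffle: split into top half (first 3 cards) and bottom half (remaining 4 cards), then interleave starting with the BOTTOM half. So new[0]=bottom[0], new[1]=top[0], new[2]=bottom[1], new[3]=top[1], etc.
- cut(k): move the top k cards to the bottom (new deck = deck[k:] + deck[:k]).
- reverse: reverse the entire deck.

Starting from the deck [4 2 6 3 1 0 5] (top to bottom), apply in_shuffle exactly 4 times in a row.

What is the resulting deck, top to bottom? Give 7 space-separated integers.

After op 1 (in_shuffle): [3 4 1 2 0 6 5]
After op 2 (in_shuffle): [2 3 0 4 6 1 5]
After op 3 (in_shuffle): [4 2 6 3 1 0 5]
After op 4 (in_shuffle): [3 4 1 2 0 6 5]

Answer: 3 4 1 2 0 6 5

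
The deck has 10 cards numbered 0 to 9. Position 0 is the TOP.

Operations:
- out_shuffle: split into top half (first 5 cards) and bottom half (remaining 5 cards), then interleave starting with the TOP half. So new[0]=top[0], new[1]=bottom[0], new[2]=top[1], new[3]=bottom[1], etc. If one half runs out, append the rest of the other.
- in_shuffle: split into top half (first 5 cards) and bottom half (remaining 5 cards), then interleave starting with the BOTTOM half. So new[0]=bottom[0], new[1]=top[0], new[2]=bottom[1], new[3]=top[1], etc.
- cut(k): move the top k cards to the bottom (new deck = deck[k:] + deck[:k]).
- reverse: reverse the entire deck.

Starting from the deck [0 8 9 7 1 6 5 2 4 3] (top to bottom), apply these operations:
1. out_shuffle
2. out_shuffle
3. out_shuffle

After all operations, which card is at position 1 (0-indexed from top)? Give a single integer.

Answer: 4

Derivation:
After op 1 (out_shuffle): [0 6 8 5 9 2 7 4 1 3]
After op 2 (out_shuffle): [0 2 6 7 8 4 5 1 9 3]
After op 3 (out_shuffle): [0 4 2 5 6 1 7 9 8 3]
Position 1: card 4.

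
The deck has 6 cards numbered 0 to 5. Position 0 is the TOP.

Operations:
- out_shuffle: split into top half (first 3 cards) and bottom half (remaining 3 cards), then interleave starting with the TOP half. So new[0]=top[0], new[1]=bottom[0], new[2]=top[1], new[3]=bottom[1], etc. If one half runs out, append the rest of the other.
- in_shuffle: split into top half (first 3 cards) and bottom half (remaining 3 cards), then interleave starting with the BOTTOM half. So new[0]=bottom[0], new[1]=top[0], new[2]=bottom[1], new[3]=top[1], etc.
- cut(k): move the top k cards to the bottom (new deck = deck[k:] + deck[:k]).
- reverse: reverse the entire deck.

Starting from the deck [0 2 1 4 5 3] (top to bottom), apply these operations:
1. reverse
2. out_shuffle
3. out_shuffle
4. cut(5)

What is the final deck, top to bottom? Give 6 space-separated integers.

After op 1 (reverse): [3 5 4 1 2 0]
After op 2 (out_shuffle): [3 1 5 2 4 0]
After op 3 (out_shuffle): [3 2 1 4 5 0]
After op 4 (cut(5)): [0 3 2 1 4 5]

Answer: 0 3 2 1 4 5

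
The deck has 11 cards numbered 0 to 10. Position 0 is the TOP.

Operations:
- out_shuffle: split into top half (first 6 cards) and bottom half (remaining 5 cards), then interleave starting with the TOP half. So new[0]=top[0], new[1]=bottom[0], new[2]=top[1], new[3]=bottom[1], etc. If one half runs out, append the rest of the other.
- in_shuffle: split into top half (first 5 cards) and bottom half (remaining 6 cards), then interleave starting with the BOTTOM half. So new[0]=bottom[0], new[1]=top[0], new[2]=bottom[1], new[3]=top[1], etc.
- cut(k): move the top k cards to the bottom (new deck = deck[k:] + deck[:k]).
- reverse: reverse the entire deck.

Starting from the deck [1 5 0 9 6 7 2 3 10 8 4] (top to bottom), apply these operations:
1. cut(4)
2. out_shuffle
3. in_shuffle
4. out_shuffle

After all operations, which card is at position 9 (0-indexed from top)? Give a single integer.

Answer: 8

Derivation:
After op 1 (cut(4)): [6 7 2 3 10 8 4 1 5 0 9]
After op 2 (out_shuffle): [6 4 7 1 2 5 3 0 10 9 8]
After op 3 (in_shuffle): [5 6 3 4 0 7 10 1 9 2 8]
After op 4 (out_shuffle): [5 10 6 1 3 9 4 2 0 8 7]
Position 9: card 8.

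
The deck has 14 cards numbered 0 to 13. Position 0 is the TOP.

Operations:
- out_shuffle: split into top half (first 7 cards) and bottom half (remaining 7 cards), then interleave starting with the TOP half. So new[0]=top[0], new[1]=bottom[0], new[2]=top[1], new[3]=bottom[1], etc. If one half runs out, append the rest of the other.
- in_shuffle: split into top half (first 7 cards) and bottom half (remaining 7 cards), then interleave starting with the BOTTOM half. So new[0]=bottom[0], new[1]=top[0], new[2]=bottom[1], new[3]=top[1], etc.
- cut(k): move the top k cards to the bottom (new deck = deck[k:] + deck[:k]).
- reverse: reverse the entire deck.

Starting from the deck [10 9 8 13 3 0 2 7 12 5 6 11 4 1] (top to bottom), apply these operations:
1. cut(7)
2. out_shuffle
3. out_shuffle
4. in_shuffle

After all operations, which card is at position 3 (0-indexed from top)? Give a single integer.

Answer: 13

Derivation:
After op 1 (cut(7)): [7 12 5 6 11 4 1 10 9 8 13 3 0 2]
After op 2 (out_shuffle): [7 10 12 9 5 8 6 13 11 3 4 0 1 2]
After op 3 (out_shuffle): [7 13 10 11 12 3 9 4 5 0 8 1 6 2]
After op 4 (in_shuffle): [4 7 5 13 0 10 8 11 1 12 6 3 2 9]
Position 3: card 13.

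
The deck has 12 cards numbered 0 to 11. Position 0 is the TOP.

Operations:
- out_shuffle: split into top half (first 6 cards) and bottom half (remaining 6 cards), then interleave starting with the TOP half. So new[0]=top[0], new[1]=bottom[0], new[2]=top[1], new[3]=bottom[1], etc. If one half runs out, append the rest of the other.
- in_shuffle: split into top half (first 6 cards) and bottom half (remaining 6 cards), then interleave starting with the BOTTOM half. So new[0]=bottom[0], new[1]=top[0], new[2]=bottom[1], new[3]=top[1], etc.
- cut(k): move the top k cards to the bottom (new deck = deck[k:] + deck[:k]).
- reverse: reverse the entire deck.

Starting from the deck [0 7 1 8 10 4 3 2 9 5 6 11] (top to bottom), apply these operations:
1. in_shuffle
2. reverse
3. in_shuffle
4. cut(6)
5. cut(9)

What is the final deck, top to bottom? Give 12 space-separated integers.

After op 1 (in_shuffle): [3 0 2 7 9 1 5 8 6 10 11 4]
After op 2 (reverse): [4 11 10 6 8 5 1 9 7 2 0 3]
After op 3 (in_shuffle): [1 4 9 11 7 10 2 6 0 8 3 5]
After op 4 (cut(6)): [2 6 0 8 3 5 1 4 9 11 7 10]
After op 5 (cut(9)): [11 7 10 2 6 0 8 3 5 1 4 9]

Answer: 11 7 10 2 6 0 8 3 5 1 4 9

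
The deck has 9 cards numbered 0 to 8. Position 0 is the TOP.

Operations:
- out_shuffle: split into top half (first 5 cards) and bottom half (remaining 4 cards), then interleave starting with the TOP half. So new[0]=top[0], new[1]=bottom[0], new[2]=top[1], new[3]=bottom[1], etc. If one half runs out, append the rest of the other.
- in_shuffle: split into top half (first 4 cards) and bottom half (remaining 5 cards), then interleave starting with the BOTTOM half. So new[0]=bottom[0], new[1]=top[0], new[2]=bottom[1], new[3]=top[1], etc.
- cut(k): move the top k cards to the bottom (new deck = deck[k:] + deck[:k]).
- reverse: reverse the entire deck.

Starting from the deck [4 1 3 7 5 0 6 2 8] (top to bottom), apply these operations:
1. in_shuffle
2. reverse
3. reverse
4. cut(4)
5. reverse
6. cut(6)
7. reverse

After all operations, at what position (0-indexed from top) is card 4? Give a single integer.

Answer: 3

Derivation:
After op 1 (in_shuffle): [5 4 0 1 6 3 2 7 8]
After op 2 (reverse): [8 7 2 3 6 1 0 4 5]
After op 3 (reverse): [5 4 0 1 6 3 2 7 8]
After op 4 (cut(4)): [6 3 2 7 8 5 4 0 1]
After op 5 (reverse): [1 0 4 5 8 7 2 3 6]
After op 6 (cut(6)): [2 3 6 1 0 4 5 8 7]
After op 7 (reverse): [7 8 5 4 0 1 6 3 2]
Card 4 is at position 3.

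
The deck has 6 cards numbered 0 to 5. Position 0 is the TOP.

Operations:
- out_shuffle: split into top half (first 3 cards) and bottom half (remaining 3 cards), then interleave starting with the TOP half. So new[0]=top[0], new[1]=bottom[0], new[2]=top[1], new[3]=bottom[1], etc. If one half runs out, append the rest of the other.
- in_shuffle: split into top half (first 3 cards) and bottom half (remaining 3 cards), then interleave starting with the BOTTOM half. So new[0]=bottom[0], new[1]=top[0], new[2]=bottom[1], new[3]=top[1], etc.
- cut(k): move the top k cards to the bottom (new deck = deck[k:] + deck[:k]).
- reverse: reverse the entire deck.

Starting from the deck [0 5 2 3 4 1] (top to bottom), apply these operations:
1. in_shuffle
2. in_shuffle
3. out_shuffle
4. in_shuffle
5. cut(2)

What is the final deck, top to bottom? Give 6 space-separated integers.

Answer: 1 0 4 3 2 5

Derivation:
After op 1 (in_shuffle): [3 0 4 5 1 2]
After op 2 (in_shuffle): [5 3 1 0 2 4]
After op 3 (out_shuffle): [5 0 3 2 1 4]
After op 4 (in_shuffle): [2 5 1 0 4 3]
After op 5 (cut(2)): [1 0 4 3 2 5]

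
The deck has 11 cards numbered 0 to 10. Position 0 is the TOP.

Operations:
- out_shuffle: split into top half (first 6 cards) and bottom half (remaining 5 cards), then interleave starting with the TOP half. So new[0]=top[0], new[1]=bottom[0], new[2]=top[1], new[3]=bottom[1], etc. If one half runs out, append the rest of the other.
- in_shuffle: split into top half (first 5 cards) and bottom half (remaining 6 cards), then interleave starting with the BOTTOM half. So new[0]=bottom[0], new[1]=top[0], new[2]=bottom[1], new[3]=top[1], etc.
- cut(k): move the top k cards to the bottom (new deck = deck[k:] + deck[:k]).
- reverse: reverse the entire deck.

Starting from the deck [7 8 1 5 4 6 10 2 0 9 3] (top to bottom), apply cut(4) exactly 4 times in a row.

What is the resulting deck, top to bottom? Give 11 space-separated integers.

After op 1 (cut(4)): [4 6 10 2 0 9 3 7 8 1 5]
After op 2 (cut(4)): [0 9 3 7 8 1 5 4 6 10 2]
After op 3 (cut(4)): [8 1 5 4 6 10 2 0 9 3 7]
After op 4 (cut(4)): [6 10 2 0 9 3 7 8 1 5 4]

Answer: 6 10 2 0 9 3 7 8 1 5 4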